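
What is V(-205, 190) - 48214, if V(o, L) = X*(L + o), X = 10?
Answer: -48364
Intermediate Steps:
V(o, L) = 10*L + 10*o (V(o, L) = 10*(L + o) = 10*L + 10*o)
V(-205, 190) - 48214 = (10*190 + 10*(-205)) - 48214 = (1900 - 2050) - 48214 = -150 - 48214 = -48364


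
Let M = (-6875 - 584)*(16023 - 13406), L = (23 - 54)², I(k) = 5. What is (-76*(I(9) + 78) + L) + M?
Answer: -19525550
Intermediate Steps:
L = 961 (L = (-31)² = 961)
M = -19520203 (M = -7459*2617 = -19520203)
(-76*(I(9) + 78) + L) + M = (-76*(5 + 78) + 961) - 19520203 = (-76*83 + 961) - 19520203 = (-6308 + 961) - 19520203 = -5347 - 19520203 = -19525550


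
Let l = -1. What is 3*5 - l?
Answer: 16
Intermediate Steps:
3*5 - l = 3*5 - 1*(-1) = 15 + 1 = 16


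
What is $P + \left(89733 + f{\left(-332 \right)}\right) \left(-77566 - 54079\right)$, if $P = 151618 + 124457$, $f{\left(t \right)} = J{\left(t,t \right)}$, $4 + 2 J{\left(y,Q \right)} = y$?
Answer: $-11790508350$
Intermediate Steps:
$J{\left(y,Q \right)} = -2 + \frac{y}{2}$
$f{\left(t \right)} = -2 + \frac{t}{2}$
$P = 276075$
$P + \left(89733 + f{\left(-332 \right)}\right) \left(-77566 - 54079\right) = 276075 + \left(89733 + \left(-2 + \frac{1}{2} \left(-332\right)\right)\right) \left(-77566 - 54079\right) = 276075 + \left(89733 - 168\right) \left(-131645\right) = 276075 + 89565 \left(-131645\right) = 276075 - 11790784425 = -11790508350$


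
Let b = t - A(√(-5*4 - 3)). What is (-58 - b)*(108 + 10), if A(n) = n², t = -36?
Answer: -5310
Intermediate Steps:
b = -13 (b = -36 - (√(-5*4 - 3))² = -36 - (√(-20 - 3))² = -36 - (√(-23))² = -36 - (I*√23)² = -36 - 1*(-23) = -36 + 23 = -13)
(-58 - b)*(108 + 10) = (-58 - 1*(-13))*(108 + 10) = (-58 + 13)*118 = -45*118 = -5310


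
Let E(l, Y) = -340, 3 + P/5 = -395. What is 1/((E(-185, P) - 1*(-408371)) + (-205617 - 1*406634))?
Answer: -1/204220 ≈ -4.8967e-6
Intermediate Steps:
P = -1990 (P = -15 + 5*(-395) = -15 - 1975 = -1990)
1/((E(-185, P) - 1*(-408371)) + (-205617 - 1*406634)) = 1/((-340 - 1*(-408371)) + (-205617 - 1*406634)) = 1/((-340 + 408371) + (-205617 - 406634)) = 1/(408031 - 612251) = 1/(-204220) = -1/204220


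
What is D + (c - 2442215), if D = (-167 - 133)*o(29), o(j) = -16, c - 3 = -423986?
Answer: -2861398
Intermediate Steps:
c = -423983 (c = 3 - 423986 = -423983)
D = 4800 (D = (-167 - 133)*(-16) = -300*(-16) = 4800)
D + (c - 2442215) = 4800 + (-423983 - 2442215) = 4800 - 2866198 = -2861398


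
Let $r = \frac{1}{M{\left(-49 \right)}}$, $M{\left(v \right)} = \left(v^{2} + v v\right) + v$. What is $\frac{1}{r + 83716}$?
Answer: $\frac{4753}{397902149} \approx 1.1945 \cdot 10^{-5}$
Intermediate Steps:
$M{\left(v \right)} = v + 2 v^{2}$ ($M{\left(v \right)} = \left(v^{2} + v^{2}\right) + v = 2 v^{2} + v = v + 2 v^{2}$)
$r = \frac{1}{4753}$ ($r = \frac{1}{\left(-49\right) \left(1 + 2 \left(-49\right)\right)} = \frac{1}{\left(-49\right) \left(1 - 98\right)} = \frac{1}{\left(-49\right) \left(-97\right)} = \frac{1}{4753} \approx 0.00021039$)
$\frac{1}{r + 83716} = \frac{1}{\frac{1}{4753} + 83716} = \frac{1}{\frac{397902149}{4753}} = \frac{4753}{397902149}$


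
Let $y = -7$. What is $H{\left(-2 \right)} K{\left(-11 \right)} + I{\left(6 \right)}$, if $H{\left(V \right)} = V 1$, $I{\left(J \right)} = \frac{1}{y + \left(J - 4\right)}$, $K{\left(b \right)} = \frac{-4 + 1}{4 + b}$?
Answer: $- \frac{37}{35} \approx -1.0571$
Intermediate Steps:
$K{\left(b \right)} = - \frac{3}{4 + b}$
$I{\left(J \right)} = \frac{1}{-11 + J}$ ($I{\left(J \right)} = \frac{1}{-7 + \left(J - 4\right)} = \frac{1}{-7 + \left(-4 + J\right)} = \frac{1}{-11 + J}$)
$H{\left(V \right)} = V$
$H{\left(-2 \right)} K{\left(-11 \right)} + I{\left(6 \right)} = - 2 \left(- \frac{3}{4 - 11}\right) + \frac{1}{-11 + 6} = - 2 \left(- \frac{3}{-7}\right) + \frac{1}{-5} = - 2 \left(\left(-3\right) \left(- \frac{1}{7}\right)\right) - \frac{1}{5} = \left(-2\right) \frac{3}{7} - \frac{1}{5} = - \frac{6}{7} - \frac{1}{5} = - \frac{37}{35}$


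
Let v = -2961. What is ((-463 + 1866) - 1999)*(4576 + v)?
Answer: -962540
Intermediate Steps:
((-463 + 1866) - 1999)*(4576 + v) = ((-463 + 1866) - 1999)*(4576 - 2961) = (1403 - 1999)*1615 = -596*1615 = -962540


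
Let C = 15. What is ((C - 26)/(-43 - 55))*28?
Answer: 22/7 ≈ 3.1429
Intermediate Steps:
((C - 26)/(-43 - 55))*28 = ((15 - 26)/(-43 - 55))*28 = -11/(-98)*28 = -11*(-1/98)*28 = (11/98)*28 = 22/7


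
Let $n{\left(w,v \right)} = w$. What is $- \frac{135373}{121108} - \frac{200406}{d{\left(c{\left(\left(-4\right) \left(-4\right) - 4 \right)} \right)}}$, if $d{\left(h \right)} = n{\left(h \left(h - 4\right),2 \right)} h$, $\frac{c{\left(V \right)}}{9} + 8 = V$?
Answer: $- \frac{1245206621}{209274624} \approx -5.9501$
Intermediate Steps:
$c{\left(V \right)} = -72 + 9 V$
$d{\left(h \right)} = h^{2} \left(-4 + h\right)$ ($d{\left(h \right)} = h \left(h - 4\right) h = h \left(-4 + h\right) h = h^{2} \left(-4 + h\right)$)
$- \frac{135373}{121108} - \frac{200406}{d{\left(c{\left(\left(-4\right) \left(-4\right) - 4 \right)} \right)}} = - \frac{135373}{121108} - \frac{200406}{\left(-72 + 9 \left(\left(-4\right) \left(-4\right) - 4\right)\right)^{2} \left(-4 - \left(72 - 9 \left(\left(-4\right) \left(-4\right) - 4\right)\right)\right)} = \left(-135373\right) \frac{1}{121108} - \frac{200406}{\left(-72 + 9 \left(16 - 4\right)\right)^{2} \left(-4 - \left(72 - 9 \left(16 - 4\right)\right)\right)} = - \frac{135373}{121108} - \frac{200406}{\left(-72 + 9 \cdot 12\right)^{2} \left(-4 + \left(-72 + 9 \cdot 12\right)\right)} = - \frac{135373}{121108} - \frac{200406}{\left(-72 + 108\right)^{2} \left(-4 + \left(-72 + 108\right)\right)} = - \frac{135373}{121108} - \frac{200406}{36^{2} \left(-4 + 36\right)} = - \frac{135373}{121108} - \frac{200406}{1296 \cdot 32} = - \frac{135373}{121108} - \frac{200406}{41472} = - \frac{135373}{121108} - \frac{33401}{6912} = - \frac{1245206621}{209274624}$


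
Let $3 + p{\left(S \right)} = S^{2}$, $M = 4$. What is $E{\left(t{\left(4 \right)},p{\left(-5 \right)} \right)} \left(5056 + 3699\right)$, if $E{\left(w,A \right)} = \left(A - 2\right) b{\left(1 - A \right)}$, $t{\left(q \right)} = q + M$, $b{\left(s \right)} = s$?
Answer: $-3677100$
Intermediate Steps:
$t{\left(q \right)} = 4 + q$ ($t{\left(q \right)} = q + 4 = 4 + q$)
$p{\left(S \right)} = -3 + S^{2}$
$E{\left(w,A \right)} = \left(1 - A\right) \left(-2 + A\right)$ ($E{\left(w,A \right)} = \left(A - 2\right) \left(1 - A\right) = \left(-2 + A\right) \left(1 - A\right) = \left(1 - A\right) \left(-2 + A\right)$)
$E{\left(t{\left(4 \right)},p{\left(-5 \right)} \right)} \left(5056 + 3699\right) = - \left(-1 - \left(3 - \left(-5\right)^{2}\right)\right) \left(-2 - \left(3 - \left(-5\right)^{2}\right)\right) \left(5056 + 3699\right) = - \left(-1 + \left(-3 + 25\right)\right) \left(-2 + \left(-3 + 25\right)\right) 8755 = - \left(-1 + 22\right) \left(-2 + 22\right) 8755 = \left(-1\right) 21 \cdot 20 \cdot 8755 = \left(-420\right) 8755 = -3677100$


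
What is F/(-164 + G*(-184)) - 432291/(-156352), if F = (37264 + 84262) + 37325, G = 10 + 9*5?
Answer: -5097747727/401980992 ≈ -12.682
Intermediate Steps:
G = 55 (G = 10 + 45 = 55)
F = 158851 (F = 121526 + 37325 = 158851)
F/(-164 + G*(-184)) - 432291/(-156352) = 158851/(-164 + 55*(-184)) - 432291/(-156352) = 158851/(-164 - 10120) - 432291*(-1/156352) = 158851/(-10284) + 432291/156352 = 158851*(-1/10284) + 432291/156352 = -158851/10284 + 432291/156352 = -5097747727/401980992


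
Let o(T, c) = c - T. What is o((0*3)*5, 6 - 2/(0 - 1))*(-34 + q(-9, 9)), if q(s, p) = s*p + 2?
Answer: -904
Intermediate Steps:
q(s, p) = 2 + p*s (q(s, p) = p*s + 2 = 2 + p*s)
o((0*3)*5, 6 - 2/(0 - 1))*(-34 + q(-9, 9)) = ((6 - 2/(0 - 1)) - 0*3*5)*(-34 + (2 + 9*(-9))) = ((6 - 2/(-1)) - 0*5)*(-34 + (2 - 81)) = ((6 - 1*(-2)) - 1*0)*(-34 - 79) = ((6 + 2) + 0)*(-113) = (8 + 0)*(-113) = 8*(-113) = -904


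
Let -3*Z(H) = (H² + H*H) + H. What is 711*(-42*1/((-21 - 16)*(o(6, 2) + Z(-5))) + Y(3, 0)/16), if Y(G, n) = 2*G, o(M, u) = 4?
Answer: 629235/3256 ≈ 193.25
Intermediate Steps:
Z(H) = -2*H²/3 - H/3 (Z(H) = -((H² + H*H) + H)/3 = -((H² + H²) + H)/3 = -(2*H² + H)/3 = -(H + 2*H²)/3 = -2*H²/3 - H/3)
711*(-42*1/((-21 - 16)*(o(6, 2) + Z(-5))) + Y(3, 0)/16) = 711*(-42*1/((-21 - 16)*(4 - ⅓*(-5)*(1 + 2*(-5)))) + (2*3)/16) = 711*(-42*(-1/(37*(4 - ⅓*(-5)*(1 - 10)))) + 6*(1/16)) = 711*(-42*(-1/(37*(4 - ⅓*(-5)*(-9)))) + 3/8) = 711*(-42*(-1/(37*(4 - 15))) + 3/8) = 711*(-42/((-11*(-37))) + 3/8) = 711*(-42/407 + 3/8) = 711*(885/3256) = 629235/3256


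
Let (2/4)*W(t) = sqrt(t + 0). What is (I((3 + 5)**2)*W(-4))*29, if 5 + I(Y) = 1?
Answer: -464*I ≈ -464.0*I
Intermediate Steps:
W(t) = 2*sqrt(t) (W(t) = 2*sqrt(t + 0) = 2*sqrt(t))
I(Y) = -4 (I(Y) = -5 + 1 = -4)
(I((3 + 5)**2)*W(-4))*29 = -8*sqrt(-4)*29 = -8*2*I*29 = -16*I*29 = -464*I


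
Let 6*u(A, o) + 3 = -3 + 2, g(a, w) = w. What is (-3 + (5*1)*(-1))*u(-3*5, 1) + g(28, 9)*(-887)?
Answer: -23933/3 ≈ -7977.7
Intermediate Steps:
u(A, o) = -⅔ (u(A, o) = -½ + (-3 + 2)/6 = -½ + (⅙)*(-1) = -½ - ⅙ = -⅔)
(-3 + (5*1)*(-1))*u(-3*5, 1) + g(28, 9)*(-887) = (-3 + (5*1)*(-1))*(-⅔) + 9*(-887) = (-3 + 5*(-1))*(-⅔) - 7983 = (-3 - 5)*(-⅔) - 7983 = -8*(-⅔) - 7983 = 16/3 - 7983 = -23933/3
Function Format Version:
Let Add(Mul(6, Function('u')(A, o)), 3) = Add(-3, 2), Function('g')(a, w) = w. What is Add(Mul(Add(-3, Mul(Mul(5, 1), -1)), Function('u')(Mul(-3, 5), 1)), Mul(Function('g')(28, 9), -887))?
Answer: Rational(-23933, 3) ≈ -7977.7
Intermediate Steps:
Function('u')(A, o) = Rational(-2, 3) (Function('u')(A, o) = Add(Rational(-1, 2), Mul(Rational(1, 6), Add(-3, 2))) = Add(Rational(-1, 2), Mul(Rational(1, 6), -1)) = Add(Rational(-1, 2), Rational(-1, 6)) = Rational(-2, 3))
Add(Mul(Add(-3, Mul(Mul(5, 1), -1)), Function('u')(Mul(-3, 5), 1)), Mul(Function('g')(28, 9), -887)) = Add(Mul(Add(-3, Mul(Mul(5, 1), -1)), Rational(-2, 3)), Mul(9, -887)) = Add(Mul(Add(-3, Mul(5, -1)), Rational(-2, 3)), -7983) = Add(Mul(Add(-3, -5), Rational(-2, 3)), -7983) = Add(Mul(-8, Rational(-2, 3)), -7983) = Add(Rational(16, 3), -7983) = Rational(-23933, 3)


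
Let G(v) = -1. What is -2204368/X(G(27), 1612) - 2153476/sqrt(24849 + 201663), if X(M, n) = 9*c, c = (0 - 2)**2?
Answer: -551092/9 - 41413*sqrt(13)/33 ≈ -65757.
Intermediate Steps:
c = 4 (c = (-2)**2 = 4)
X(M, n) = 36 (X(M, n) = 9*4 = 36)
-2204368/X(G(27), 1612) - 2153476/sqrt(24849 + 201663) = -2204368/36 - 2153476/sqrt(24849 + 201663) = -2204368*1/36 - 2153476*sqrt(13)/1716 = -551092/9 - 2153476*sqrt(13)/1716 = -551092/9 - 41413*sqrt(13)/33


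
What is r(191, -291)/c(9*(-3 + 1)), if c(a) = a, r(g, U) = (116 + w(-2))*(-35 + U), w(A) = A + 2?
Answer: 18908/9 ≈ 2100.9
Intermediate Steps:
w(A) = 2 + A
r(g, U) = -4060 + 116*U (r(g, U) = (116 + (2 - 2))*(-35 + U) = (116 + 0)*(-35 + U) = 116*(-35 + U) = -4060 + 116*U)
r(191, -291)/c(9*(-3 + 1)) = (-4060 + 116*(-291))/((9*(-3 + 1))) = (-4060 - 33756)/((9*(-2))) = -37816/(-18) = -37816*(-1/18) = 18908/9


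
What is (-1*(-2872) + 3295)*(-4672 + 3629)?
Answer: -6432181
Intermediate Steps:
(-1*(-2872) + 3295)*(-4672 + 3629) = (2872 + 3295)*(-1043) = 6167*(-1043) = -6432181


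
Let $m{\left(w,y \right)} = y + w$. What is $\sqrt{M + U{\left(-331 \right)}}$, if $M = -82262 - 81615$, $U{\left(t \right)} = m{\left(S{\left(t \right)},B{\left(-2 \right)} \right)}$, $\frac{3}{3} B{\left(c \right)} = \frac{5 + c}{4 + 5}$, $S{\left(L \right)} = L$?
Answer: $\frac{i \sqrt{1477869}}{3} \approx 405.23 i$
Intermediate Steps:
$B{\left(c \right)} = \frac{5}{9} + \frac{c}{9}$ ($B{\left(c \right)} = \frac{5 + c}{4 + 5} = \frac{5 + c}{9} = \left(5 + c\right) \frac{1}{9} = \frac{5}{9} + \frac{c}{9}$)
$m{\left(w,y \right)} = w + y$
$U{\left(t \right)} = \frac{1}{3} + t$ ($U{\left(t \right)} = t + \left(\frac{5}{9} + \frac{1}{9} \left(-2\right)\right) = t + \left(\frac{5}{9} - \frac{2}{9}\right) = t + \frac{1}{3} = \frac{1}{3} + t$)
$M = -163877$
$\sqrt{M + U{\left(-331 \right)}} = \sqrt{-163877 + \left(\frac{1}{3} - 331\right)} = \sqrt{-163877 - \frac{992}{3}} = \sqrt{- \frac{492623}{3}} = \frac{i \sqrt{1477869}}{3}$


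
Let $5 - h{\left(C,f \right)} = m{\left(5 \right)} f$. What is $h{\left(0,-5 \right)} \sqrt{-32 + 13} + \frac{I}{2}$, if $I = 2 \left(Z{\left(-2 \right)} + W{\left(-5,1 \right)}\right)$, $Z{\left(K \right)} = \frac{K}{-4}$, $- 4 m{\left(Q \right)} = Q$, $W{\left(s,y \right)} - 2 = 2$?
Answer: $\frac{9}{2} - \frac{5 i \sqrt{19}}{4} \approx 4.5 - 5.4486 i$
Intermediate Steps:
$W{\left(s,y \right)} = 4$ ($W{\left(s,y \right)} = 2 + 2 = 4$)
$m{\left(Q \right)} = - \frac{Q}{4}$
$h{\left(C,f \right)} = 5 + \frac{5 f}{4}$ ($h{\left(C,f \right)} = 5 - \left(- \frac{1}{4}\right) 5 f = 5 - - \frac{5 f}{4} = 5 + \frac{5 f}{4}$)
$Z{\left(K \right)} = - \frac{K}{4}$ ($Z{\left(K \right)} = K \left(- \frac{1}{4}\right) = - \frac{K}{4}$)
$I = 9$ ($I = 2 \left(\left(- \frac{1}{4}\right) \left(-2\right) + 4\right) = 2 \left(\frac{1}{2} + 4\right) = 2 \cdot \frac{9}{2} = 9$)
$h{\left(0,-5 \right)} \sqrt{-32 + 13} + \frac{I}{2} = \left(5 + \frac{5}{4} \left(-5\right)\right) \sqrt{-32 + 13} + \frac{9}{2} = \left(5 - \frac{25}{4}\right) \sqrt{-19} + 9 \cdot \frac{1}{2} = - \frac{5 i \sqrt{19}}{4} + \frac{9}{2} = \frac{9}{2} - \frac{5 i \sqrt{19}}{4}$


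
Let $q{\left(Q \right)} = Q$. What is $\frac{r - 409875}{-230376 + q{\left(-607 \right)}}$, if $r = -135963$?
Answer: $\frac{545838}{230983} \approx 2.3631$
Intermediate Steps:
$\frac{r - 409875}{-230376 + q{\left(-607 \right)}} = \frac{-135963 - 409875}{-230376 - 607} = - \frac{545838}{-230983} = \left(-545838\right) \left(- \frac{1}{230983}\right) = \frac{545838}{230983}$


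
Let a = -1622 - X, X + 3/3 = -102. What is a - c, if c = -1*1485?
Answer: -34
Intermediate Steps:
X = -103 (X = -1 - 102 = -103)
a = -1519 (a = -1622 - 1*(-103) = -1622 + 103 = -1519)
c = -1485
a - c = -1519 - 1*(-1485) = -1519 + 1485 = -34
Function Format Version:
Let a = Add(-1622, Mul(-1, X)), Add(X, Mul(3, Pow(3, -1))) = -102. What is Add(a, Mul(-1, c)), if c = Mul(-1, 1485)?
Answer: -34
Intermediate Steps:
X = -103 (X = Add(-1, -102) = -103)
a = -1519 (a = Add(-1622, Mul(-1, -103)) = Add(-1622, 103) = -1519)
c = -1485
Add(a, Mul(-1, c)) = Add(-1519, Mul(-1, -1485)) = Add(-1519, 1485) = -34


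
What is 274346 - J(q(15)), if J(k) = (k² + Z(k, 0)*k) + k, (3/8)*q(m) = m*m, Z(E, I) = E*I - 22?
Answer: -73054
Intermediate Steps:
Z(E, I) = -22 + E*I
q(m) = 8*m²/3 (q(m) = 8*(m*m)/3 = 8*m²/3)
J(k) = k² - 21*k (J(k) = (k² + (-22 + k*0)*k) + k = (k² + (-22 + 0)*k) + k = (k² - 22*k) + k = k² - 21*k)
274346 - J(q(15)) = 274346 - (8/3)*15²*(-21 + (8/3)*15²) = 274346 - (8/3)*225*(-21 + (8/3)*225) = 274346 - 600*(-21 + 600) = 274346 - 600*579 = 274346 - 1*347400 = 274346 - 347400 = -73054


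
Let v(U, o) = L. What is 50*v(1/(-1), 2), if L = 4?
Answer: 200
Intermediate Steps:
v(U, o) = 4
50*v(1/(-1), 2) = 50*4 = 200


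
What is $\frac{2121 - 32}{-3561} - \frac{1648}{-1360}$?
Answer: $\frac{189218}{302685} \approx 0.62513$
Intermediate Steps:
$\frac{2121 - 32}{-3561} - \frac{1648}{-1360} = \left(2121 - 32\right) \left(- \frac{1}{3561}\right) - - \frac{103}{85} = 2089 \left(- \frac{1}{3561}\right) + \frac{103}{85} = - \frac{2089}{3561} + \frac{103}{85} = \frac{189218}{302685}$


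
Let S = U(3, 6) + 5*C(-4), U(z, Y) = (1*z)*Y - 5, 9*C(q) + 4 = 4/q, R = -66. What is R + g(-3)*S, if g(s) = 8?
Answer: 142/9 ≈ 15.778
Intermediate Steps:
C(q) = -4/9 + 4/(9*q) (C(q) = -4/9 + (4/q)/9 = -4/9 + 4/(9*q))
U(z, Y) = -5 + Y*z (U(z, Y) = z*Y - 5 = Y*z - 5 = -5 + Y*z)
S = 92/9 (S = (-5 + 6*3) + 5*((4/9)*(1 - 1*(-4))/(-4)) = (-5 + 18) + 5*((4/9)*(-1/4)*(1 + 4)) = 13 + 5*((4/9)*(-1/4)*5) = 13 + 5*(-5/9) = 13 - 25/9 = 92/9 ≈ 10.222)
R + g(-3)*S = -66 + 8*(92/9) = -66 + 736/9 = 142/9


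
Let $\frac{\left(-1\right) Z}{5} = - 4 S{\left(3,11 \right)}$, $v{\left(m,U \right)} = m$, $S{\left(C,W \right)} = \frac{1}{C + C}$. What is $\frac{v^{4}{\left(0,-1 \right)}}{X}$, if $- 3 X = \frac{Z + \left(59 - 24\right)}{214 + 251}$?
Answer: $0$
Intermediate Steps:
$S{\left(C,W \right)} = \frac{1}{2 C}$
$Z = \frac{10}{3}$ ($Z = - 5 \left(- 4 \frac{1}{2 \cdot 3}\right) = - 5 \left(- 4 \cdot \frac{1}{2} \cdot \frac{1}{3}\right) = - 5 \left(\left(-4\right) \frac{1}{6}\right) = \left(-5\right) \left(- \frac{2}{3}\right) = \frac{10}{3} \approx 3.3333$)
$X = - \frac{23}{837}$ ($X = - \frac{\left(\frac{10}{3} + \left(59 - 24\right)\right) \frac{1}{214 + 251}}{3} = - \frac{\left(\frac{10}{3} + \left(59 - 24\right)\right) \frac{1}{465}}{3} = - \frac{\left(\frac{10}{3} + 35\right) \frac{1}{465}}{3} = - \frac{\frac{115}{3} \cdot \frac{1}{465}}{3} = \left(- \frac{1}{3}\right) \frac{23}{279} = - \frac{23}{837} \approx -0.027479$)
$\frac{v^{4}{\left(0,-1 \right)}}{X} = \frac{0^{4}}{- \frac{23}{837}} = 0 \left(- \frac{837}{23}\right) = 0$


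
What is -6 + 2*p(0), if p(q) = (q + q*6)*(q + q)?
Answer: -6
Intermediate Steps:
p(q) = 14*q² (p(q) = (q + 6*q)*(2*q) = (7*q)*(2*q) = 14*q²)
-6 + 2*p(0) = -6 + 2*(14*0²) = -6 + 2*(14*0) = -6 + 2*0 = -6 + 0 = -6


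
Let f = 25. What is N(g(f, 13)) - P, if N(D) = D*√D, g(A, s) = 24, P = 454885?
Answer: -454885 + 48*√6 ≈ -4.5477e+5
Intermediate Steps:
N(D) = D^(3/2)
N(g(f, 13)) - P = 24^(3/2) - 1*454885 = 48*√6 - 454885 = -454885 + 48*√6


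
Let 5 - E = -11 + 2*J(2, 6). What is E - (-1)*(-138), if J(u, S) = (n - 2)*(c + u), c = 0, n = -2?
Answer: -106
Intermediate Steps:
J(u, S) = -4*u (J(u, S) = (-2 - 2)*(0 + u) = -4*u)
E = 32 (E = 5 - (-11 + 2*(-4*2)) = 5 - (-11 + 2*(-8)) = 5 - (-11 - 16) = 5 - 1*(-27) = 5 + 27 = 32)
E - (-1)*(-138) = 32 - (-1)*(-138) = 32 - 1*138 = 32 - 138 = -106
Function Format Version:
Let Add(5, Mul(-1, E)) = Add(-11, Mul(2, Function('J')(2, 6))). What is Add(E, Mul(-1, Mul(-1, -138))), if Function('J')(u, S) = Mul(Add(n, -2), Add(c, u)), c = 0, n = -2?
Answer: -106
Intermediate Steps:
Function('J')(u, S) = Mul(-4, u) (Function('J')(u, S) = Mul(Add(-2, -2), Add(0, u)) = Mul(-4, u))
E = 32 (E = Add(5, Mul(-1, Add(-11, Mul(2, Mul(-4, 2))))) = Add(5, Mul(-1, Add(-11, Mul(2, -8)))) = Add(5, Mul(-1, Add(-11, -16))) = Add(5, Mul(-1, -27)) = Add(5, 27) = 32)
Add(E, Mul(-1, Mul(-1, -138))) = Add(32, Mul(-1, Mul(-1, -138))) = Add(32, Mul(-1, 138)) = Add(32, -138) = -106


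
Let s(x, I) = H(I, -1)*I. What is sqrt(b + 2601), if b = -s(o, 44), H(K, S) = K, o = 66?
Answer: sqrt(665) ≈ 25.788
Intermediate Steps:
s(x, I) = I**2 (s(x, I) = I*I = I**2)
b = -1936 (b = -1*44**2 = -1*1936 = -1936)
sqrt(b + 2601) = sqrt(-1936 + 2601) = sqrt(665)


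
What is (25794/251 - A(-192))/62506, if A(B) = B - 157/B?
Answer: 14165905/3012289152 ≈ 0.0047027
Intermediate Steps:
(25794/251 - A(-192))/62506 = (25794/251 - (-192 - 157/(-192)))/62506 = (25794*(1/251) - (-192 - 157*(-1/192)))*(1/62506) = (25794/251 - (-192 + 157/192))*(1/62506) = (25794/251 - 1*(-36707/192))*(1/62506) = (25794/251 + 36707/192)*(1/62506) = (14165905/48192)*(1/62506) = 14165905/3012289152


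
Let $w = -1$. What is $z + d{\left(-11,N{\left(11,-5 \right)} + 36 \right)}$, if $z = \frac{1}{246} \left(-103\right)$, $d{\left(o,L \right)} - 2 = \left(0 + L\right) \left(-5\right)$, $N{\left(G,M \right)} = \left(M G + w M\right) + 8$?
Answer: $\frac{7769}{246} \approx 31.581$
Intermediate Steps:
$N{\left(G,M \right)} = 8 - M + G M$ ($N{\left(G,M \right)} = \left(M G - M\right) + 8 = \left(G M - M\right) + 8 = \left(- M + G M\right) + 8 = 8 - M + G M$)
$d{\left(o,L \right)} = 2 - 5 L$ ($d{\left(o,L \right)} = 2 + \left(0 + L\right) \left(-5\right) = 2 + L \left(-5\right) = 2 - 5 L$)
$z = - \frac{103}{246}$ ($z = \frac{1}{246} \left(-103\right) = - \frac{103}{246} \approx -0.4187$)
$z + d{\left(-11,N{\left(11,-5 \right)} + 36 \right)} = - \frac{103}{246} - \left(-2 + 5 \left(\left(8 - -5 + 11 \left(-5\right)\right) + 36\right)\right) = - \frac{103}{246} - \left(-2 + 5 \left(\left(8 + 5 - 55\right) + 36\right)\right) = - \frac{103}{246} - \left(-2 + 5 \left(-42 + 36\right)\right) = - \frac{103}{246} + \left(2 - -30\right) = - \frac{103}{246} + \left(2 + 30\right) = - \frac{103}{246} + 32 = \frac{7769}{246}$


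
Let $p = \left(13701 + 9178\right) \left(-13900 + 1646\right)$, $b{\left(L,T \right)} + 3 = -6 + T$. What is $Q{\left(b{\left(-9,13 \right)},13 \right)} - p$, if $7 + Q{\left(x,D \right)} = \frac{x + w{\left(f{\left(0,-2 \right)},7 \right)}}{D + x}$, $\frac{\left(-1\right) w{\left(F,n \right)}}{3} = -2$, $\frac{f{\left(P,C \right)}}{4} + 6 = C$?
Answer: $\frac{4766107413}{17} \approx 2.8036 \cdot 10^{8}$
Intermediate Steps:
$f{\left(P,C \right)} = -24 + 4 C$
$w{\left(F,n \right)} = 6$ ($w{\left(F,n \right)} = \left(-3\right) \left(-2\right) = 6$)
$b{\left(L,T \right)} = -9 + T$ ($b{\left(L,T \right)} = -3 + \left(-6 + T\right) = -9 + T$)
$p = -280359266$ ($p = 22879 \left(-12254\right) = -280359266$)
$Q{\left(x,D \right)} = -7 + \frac{6 + x}{D + x}$ ($Q{\left(x,D \right)} = -7 + \frac{x + 6}{D + x} = -7 + \frac{6 + x}{D + x}$)
$Q{\left(b{\left(-9,13 \right)},13 \right)} - p = \frac{6 - 91 - 6 \left(-9 + 13\right)}{13 + \left(-9 + 13\right)} - -280359266 = \frac{6 - 91 - 24}{13 + 4} + 280359266 = \frac{6 - 91 - 24}{17} + 280359266 = \frac{1}{17} \left(-109\right) + 280359266 = - \frac{109}{17} + 280359266 = \frac{4766107413}{17}$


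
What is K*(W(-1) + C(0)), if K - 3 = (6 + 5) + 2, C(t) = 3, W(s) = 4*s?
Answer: -16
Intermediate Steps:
K = 16 (K = 3 + ((6 + 5) + 2) = 3 + (11 + 2) = 3 + 13 = 16)
K*(W(-1) + C(0)) = 16*(4*(-1) + 3) = 16*(-4 + 3) = 16*(-1) = -16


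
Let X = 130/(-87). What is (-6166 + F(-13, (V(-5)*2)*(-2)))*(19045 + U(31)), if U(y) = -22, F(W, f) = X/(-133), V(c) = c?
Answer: -452409145696/3857 ≈ -1.1730e+8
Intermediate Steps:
X = -130/87 (X = 130*(-1/87) = -130/87 ≈ -1.4943)
F(W, f) = 130/11571 (F(W, f) = -130/87/(-133) = -130/87*(-1/133) = 130/11571)
(-6166 + F(-13, (V(-5)*2)*(-2)))*(19045 + U(31)) = (-6166 + 130/11571)*(19045 - 22) = -71346656/11571*19023 = -452409145696/3857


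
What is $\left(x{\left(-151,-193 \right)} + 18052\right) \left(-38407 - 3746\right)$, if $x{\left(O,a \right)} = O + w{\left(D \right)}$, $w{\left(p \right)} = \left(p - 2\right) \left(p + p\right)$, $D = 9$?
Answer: $-759892131$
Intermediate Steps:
$w{\left(p \right)} = 2 p \left(-2 + p\right)$ ($w{\left(p \right)} = \left(-2 + p\right) 2 p = 2 p \left(-2 + p\right)$)
$x{\left(O,a \right)} = 126 + O$ ($x{\left(O,a \right)} = O + 2 \cdot 9 \left(-2 + 9\right) = O + 2 \cdot 9 \cdot 7 = O + 126 = 126 + O$)
$\left(x{\left(-151,-193 \right)} + 18052\right) \left(-38407 - 3746\right) = \left(\left(126 - 151\right) + 18052\right) \left(-38407 - 3746\right) = \left(-25 + 18052\right) \left(-42153\right) = 18027 \left(-42153\right) = -759892131$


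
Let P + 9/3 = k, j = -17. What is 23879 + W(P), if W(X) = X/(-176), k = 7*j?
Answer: 2101413/88 ≈ 23880.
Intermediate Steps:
k = -119 (k = 7*(-17) = -119)
P = -122 (P = -3 - 119 = -122)
W(X) = -X/176 (W(X) = X*(-1/176) = -X/176)
23879 + W(P) = 23879 - 1/176*(-122) = 23879 + 61/88 = 2101413/88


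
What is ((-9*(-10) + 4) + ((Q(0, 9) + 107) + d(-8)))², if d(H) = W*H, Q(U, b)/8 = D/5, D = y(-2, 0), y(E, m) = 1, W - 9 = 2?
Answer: 328329/25 ≈ 13133.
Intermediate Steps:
W = 11 (W = 9 + 2 = 11)
D = 1
Q(U, b) = 8/5 (Q(U, b) = 8*(1/5) = 8*(1*(⅕)) = 8*(⅕) = 8/5)
d(H) = 11*H
((-9*(-10) + 4) + ((Q(0, 9) + 107) + d(-8)))² = ((-9*(-10) + 4) + ((8/5 + 107) + 11*(-8)))² = ((90 + 4) + (543/5 - 88))² = (94 + 103/5)² = (573/5)² = 328329/25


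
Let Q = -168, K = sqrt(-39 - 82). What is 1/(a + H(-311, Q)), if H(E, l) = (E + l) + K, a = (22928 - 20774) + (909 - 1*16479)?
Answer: -13895/193071146 - 11*I/193071146 ≈ -7.1968e-5 - 5.6974e-8*I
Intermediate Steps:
K = 11*I (K = sqrt(-121) = 11*I ≈ 11.0*I)
a = -13416 (a = 2154 + (909 - 16479) = 2154 - 15570 = -13416)
H(E, l) = E + l + 11*I (H(E, l) = (E + l) + 11*I = E + l + 11*I)
1/(a + H(-311, Q)) = 1/(-13416 + (-311 - 168 + 11*I)) = 1/(-13416 + (-479 + 11*I)) = 1/(-13895 + 11*I) = (-13895 - 11*I)/193071146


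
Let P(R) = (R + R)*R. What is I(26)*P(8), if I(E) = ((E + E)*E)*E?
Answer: 4499456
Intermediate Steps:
P(R) = 2*R² (P(R) = (2*R)*R = 2*R²)
I(E) = 2*E³ (I(E) = ((2*E)*E)*E = (2*E²)*E = 2*E³)
I(26)*P(8) = (2*26³)*(2*8²) = (2*17576)*(2*64) = 35152*128 = 4499456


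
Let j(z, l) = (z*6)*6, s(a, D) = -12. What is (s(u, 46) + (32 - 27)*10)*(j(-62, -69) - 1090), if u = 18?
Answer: -126236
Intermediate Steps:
j(z, l) = 36*z (j(z, l) = (6*z)*6 = 36*z)
(s(u, 46) + (32 - 27)*10)*(j(-62, -69) - 1090) = (-12 + (32 - 27)*10)*(36*(-62) - 1090) = (-12 + 5*10)*(-2232 - 1090) = (-12 + 50)*(-3322) = 38*(-3322) = -126236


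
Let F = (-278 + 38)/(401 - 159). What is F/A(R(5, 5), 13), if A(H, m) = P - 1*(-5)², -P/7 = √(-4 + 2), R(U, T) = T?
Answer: 1000/29161 - 280*I*√2/29161 ≈ 0.034292 - 0.013579*I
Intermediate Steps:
P = -7*I*√2 (P = -7*√(-4 + 2) = -7*I*√2 ≈ -9.8995*I)
A(H, m) = -25 - 7*I*√2 (A(H, m) = -7*I*√2 - 1*(-5)² = -7*I*√2 - 1*25 = -7*I*√2 - 25 = -25 - 7*I*√2)
F = -120/121 (F = -240/242 = -240*1/242 = -120/121 ≈ -0.99174)
F/A(R(5, 5), 13) = -120/(121*(-25 - 7*I*√2))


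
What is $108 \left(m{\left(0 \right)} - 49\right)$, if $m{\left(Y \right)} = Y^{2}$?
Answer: $-5292$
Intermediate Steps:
$108 \left(m{\left(0 \right)} - 49\right) = 108 \left(0^{2} - 49\right) = 108 \left(0 - 49\right) = 108 \left(-49\right) = -5292$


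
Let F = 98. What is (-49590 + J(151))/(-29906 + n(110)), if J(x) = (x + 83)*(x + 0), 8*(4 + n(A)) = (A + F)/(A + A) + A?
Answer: 1045440/2192383 ≈ 0.47685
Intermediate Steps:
n(A) = -4 + A/8 + (98 + A)/(16*A) (n(A) = -4 + ((A + 98)/(A + A) + A)/8 = -4 + ((98 + A)/((2*A)) + A)/8 = -4 + ((98 + A)*(1/(2*A)) + A)/8 = -4 + ((98 + A)/(2*A) + A)/8 = -4 + (A + (98 + A)/(2*A))/8 = -4 + (A/8 + (98 + A)/(16*A)) = -4 + A/8 + (98 + A)/(16*A))
J(x) = x*(83 + x) (J(x) = (83 + x)*x = x*(83 + x))
(-49590 + J(151))/(-29906 + n(110)) = (-49590 + 151*(83 + 151))/(-29906 + (1/16)*(98 + 110*(-63 + 2*110))/110) = (-49590 + 151*234)/(-29906 + (1/16)*(1/110)*(98 + 110*(-63 + 220))) = (-49590 + 35334)/(-29906 + (1/16)*(1/110)*(98 + 110*157)) = -14256/(-29906 + (1/16)*(1/110)*(98 + 17270)) = -14256/(-29906 + (1/16)*(1/110)*17368) = -14256/(-29906 + 2171/220) = -14256/(-6577149/220) = -14256*(-220/6577149) = 1045440/2192383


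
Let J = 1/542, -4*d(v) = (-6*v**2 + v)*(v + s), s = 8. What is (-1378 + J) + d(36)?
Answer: 45399005/542 ≈ 83762.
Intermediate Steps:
d(v) = -(8 + v)*(v - 6*v**2)/4 (d(v) = -(-6*v**2 + v)*(v + 8)/4 = -(v - 6*v**2)*(8 + v)/4 = -(8 + v)*(v - 6*v**2)/4)
J = 1/542 ≈ 0.0018450
(-1378 + J) + d(36) = (-1378 + 1/542) + (1/4)*36*(-8 + 6*36**2 + 47*36) = -746875/542 + (1/4)*36*(-8 + 6*1296 + 1692) = -746875/542 + (1/4)*36*(-8 + 7776 + 1692) = -746875/542 + (1/4)*36*9460 = -746875/542 + 85140 = 45399005/542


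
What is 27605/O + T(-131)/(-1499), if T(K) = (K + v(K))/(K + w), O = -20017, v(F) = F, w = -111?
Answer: -5009589522/3630663443 ≈ -1.3798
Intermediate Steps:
T(K) = 2*K/(-111 + K) (T(K) = (K + K)/(K - 111) = (2*K)/(-111 + K) = 2*K/(-111 + K))
27605/O + T(-131)/(-1499) = 27605/(-20017) + (2*(-131)/(-111 - 131))/(-1499) = 27605*(-1/20017) + (2*(-131)/(-242))*(-1/1499) = -27605/20017 + (2*(-131)*(-1/242))*(-1/1499) = -27605/20017 + (131/121)*(-1/1499) = -27605/20017 - 131/181379 = -5009589522/3630663443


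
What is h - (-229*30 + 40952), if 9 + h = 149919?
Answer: 115828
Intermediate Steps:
h = 149910 (h = -9 + 149919 = 149910)
h - (-229*30 + 40952) = 149910 - (-229*30 + 40952) = 149910 - (-6870 + 40952) = 149910 - 1*34082 = 149910 - 34082 = 115828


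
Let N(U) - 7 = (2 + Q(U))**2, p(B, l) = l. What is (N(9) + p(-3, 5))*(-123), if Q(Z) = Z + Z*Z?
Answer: -1042548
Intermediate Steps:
Q(Z) = Z + Z**2
N(U) = 7 + (2 + U*(1 + U))**2
(N(9) + p(-3, 5))*(-123) = ((7 + (2 + 9*(1 + 9))**2) + 5)*(-123) = ((7 + (2 + 9*10)**2) + 5)*(-123) = ((7 + (2 + 90)**2) + 5)*(-123) = ((7 + 92**2) + 5)*(-123) = ((7 + 8464) + 5)*(-123) = (8471 + 5)*(-123) = 8476*(-123) = -1042548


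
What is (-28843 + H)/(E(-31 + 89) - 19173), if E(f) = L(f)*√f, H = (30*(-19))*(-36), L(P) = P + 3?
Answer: 159576879/367388111 + 507703*√58/367388111 ≈ 0.44488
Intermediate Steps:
L(P) = 3 + P
H = 20520 (H = -570*(-36) = 20520)
E(f) = √f*(3 + f) (E(f) = (3 + f)*√f = √f*(3 + f))
(-28843 + H)/(E(-31 + 89) - 19173) = (-28843 + 20520)/(√(-31 + 89)*(3 + (-31 + 89)) - 19173) = -8323/(√58*(3 + 58) - 19173) = -8323/(√58*61 - 19173) = -8323/(61*√58 - 19173) = -8323/(-19173 + 61*√58)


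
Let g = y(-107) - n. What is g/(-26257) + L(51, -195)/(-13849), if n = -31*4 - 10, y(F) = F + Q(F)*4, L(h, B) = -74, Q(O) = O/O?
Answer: 4439/1066373 ≈ 0.0041627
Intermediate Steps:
Q(O) = 1
y(F) = 4 + F (y(F) = F + 1*4 = F + 4 = 4 + F)
n = -134 (n = -124 - 10 = -134)
g = 31 (g = (4 - 107) - 1*(-134) = -103 + 134 = 31)
g/(-26257) + L(51, -195)/(-13849) = 31/(-26257) - 74/(-13849) = 31*(-1/26257) - 74*(-1/13849) = -1/847 + 74/13849 = 4439/1066373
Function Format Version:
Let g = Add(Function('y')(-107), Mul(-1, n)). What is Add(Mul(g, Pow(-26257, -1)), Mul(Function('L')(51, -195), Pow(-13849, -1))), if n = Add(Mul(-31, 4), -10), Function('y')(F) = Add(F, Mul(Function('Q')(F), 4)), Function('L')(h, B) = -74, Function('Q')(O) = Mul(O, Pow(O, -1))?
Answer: Rational(4439, 1066373) ≈ 0.0041627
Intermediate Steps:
Function('Q')(O) = 1
Function('y')(F) = Add(4, F) (Function('y')(F) = Add(F, Mul(1, 4)) = Add(F, 4) = Add(4, F))
n = -134 (n = Add(-124, -10) = -134)
g = 31 (g = Add(Add(4, -107), Mul(-1, -134)) = Add(-103, 134) = 31)
Add(Mul(g, Pow(-26257, -1)), Mul(Function('L')(51, -195), Pow(-13849, -1))) = Add(Mul(31, Pow(-26257, -1)), Mul(-74, Pow(-13849, -1))) = Add(Mul(31, Rational(-1, 26257)), Mul(-74, Rational(-1, 13849))) = Add(Rational(-1, 847), Rational(74, 13849)) = Rational(4439, 1066373)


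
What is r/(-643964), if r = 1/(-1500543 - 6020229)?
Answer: 1/4843106420208 ≈ 2.0648e-13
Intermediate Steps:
r = -1/7520772 (r = 1/(-7520772) = -1/7520772 ≈ -1.3297e-7)
r/(-643964) = -1/7520772/(-643964) = -1/7520772*(-1/643964) = 1/4843106420208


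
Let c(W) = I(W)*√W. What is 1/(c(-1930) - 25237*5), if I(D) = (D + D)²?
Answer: -25237/85691262126290845 - 595984*I*√1930/17138252425258169 ≈ -2.9451e-13 - 1.5277e-9*I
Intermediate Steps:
I(D) = 4*D² (I(D) = (2*D)² = 4*D²)
c(W) = 4*W^(5/2) (c(W) = (4*W²)*√W = 4*W^(5/2))
1/(c(-1930) - 25237*5) = 1/(4*(-1930)^(5/2) - 25237*5) = 1/(4*(3724900*I*√1930) - 126185) = 1/(14899600*I*√1930 - 126185) = 1/(-126185 + 14899600*I*√1930)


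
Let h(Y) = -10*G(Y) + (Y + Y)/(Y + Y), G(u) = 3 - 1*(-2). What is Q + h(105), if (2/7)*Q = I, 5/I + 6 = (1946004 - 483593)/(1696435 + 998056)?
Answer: -307070323/5881814 ≈ -52.207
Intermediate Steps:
G(u) = 5 (G(u) = 3 + 2 = 5)
I = -2694491/2940907 (I = 5/(-6 + (1946004 - 483593)/(1696435 + 998056)) = 5/(-6 + 1462411/2694491) = 5/(-14704535/2694491) = 5*(-2694491/14704535) = -2694491/2940907 ≈ -0.91621)
Q = -18861437/5881814 (Q = (7/2)*(-2694491/2940907) = -18861437/5881814 ≈ -3.2067)
h(Y) = -49 (h(Y) = -10*5 + (Y + Y)/(Y + Y) = -50 + (2*Y)/((2*Y)) = -50 + (2*Y)*(1/(2*Y)) = -50 + 1 = -49)
Q + h(105) = -18861437/5881814 - 49 = -307070323/5881814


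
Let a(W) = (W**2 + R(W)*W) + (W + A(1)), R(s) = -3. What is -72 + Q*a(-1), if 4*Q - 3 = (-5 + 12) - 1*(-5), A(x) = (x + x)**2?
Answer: -183/4 ≈ -45.750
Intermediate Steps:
A(x) = 4*x**2 (A(x) = (2*x)**2 = 4*x**2)
Q = 15/4 (Q = 3/4 + ((-5 + 12) - 1*(-5))/4 = 3/4 + (7 + 5)/4 = 3/4 + (1/4)*12 = 3/4 + 3 = 15/4 ≈ 3.7500)
a(W) = 4 + W**2 - 2*W (a(W) = (W**2 - 3*W) + (W + 4*1**2) = (W**2 - 3*W) + (W + 4*1) = (W**2 - 3*W) + (W + 4) = (W**2 - 3*W) + (4 + W) = 4 + W**2 - 2*W)
-72 + Q*a(-1) = -72 + 15*(4 + (-1)**2 - 2*(-1))/4 = -72 + 15*(4 + 1 + 2)/4 = -72 + (15/4)*7 = -72 + 105/4 = -183/4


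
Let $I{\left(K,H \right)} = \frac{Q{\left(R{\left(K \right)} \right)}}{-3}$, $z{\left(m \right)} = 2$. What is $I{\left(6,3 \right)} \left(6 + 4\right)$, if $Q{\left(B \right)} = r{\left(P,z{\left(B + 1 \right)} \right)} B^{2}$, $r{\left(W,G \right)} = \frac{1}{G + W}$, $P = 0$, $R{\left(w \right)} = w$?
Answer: $-60$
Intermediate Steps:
$Q{\left(B \right)} = \frac{B^{2}}{2}$ ($Q{\left(B \right)} = \frac{B^{2}}{2 + 0} = \frac{B^{2}}{2}$)
$I{\left(K,H \right)} = - \frac{K^{2}}{6}$ ($I{\left(K,H \right)} = \frac{\frac{1}{2} K^{2}}{-3} = \frac{K^{2}}{2} \left(- \frac{1}{3}\right) = - \frac{K^{2}}{6}$)
$I{\left(6,3 \right)} \left(6 + 4\right) = - \frac{6^{2}}{6} \left(6 + 4\right) = \left(- \frac{1}{6}\right) 36 \cdot 10 = \left(-6\right) 10 = -60$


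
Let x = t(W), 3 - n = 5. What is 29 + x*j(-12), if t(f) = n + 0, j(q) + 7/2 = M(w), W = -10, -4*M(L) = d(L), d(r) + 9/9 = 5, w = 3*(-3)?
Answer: 38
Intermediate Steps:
w = -9
n = -2 (n = 3 - 1*5 = 3 - 5 = -2)
d(r) = 4 (d(r) = -1 + 5 = 4)
M(L) = -1 (M(L) = -1/4*4 = -1)
j(q) = -9/2 (j(q) = -7/2 - 1 = -9/2)
t(f) = -2 (t(f) = -2 + 0 = -2)
x = -2
29 + x*j(-12) = 29 - 2*(-9/2) = 29 + 9 = 38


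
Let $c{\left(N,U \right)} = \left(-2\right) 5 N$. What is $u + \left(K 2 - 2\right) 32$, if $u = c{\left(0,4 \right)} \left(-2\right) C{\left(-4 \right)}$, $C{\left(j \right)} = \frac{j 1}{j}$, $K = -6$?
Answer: $-448$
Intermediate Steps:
$C{\left(j \right)} = 1$ ($C{\left(j \right)} = \frac{j}{j} = 1$)
$c{\left(N,U \right)} = - 10 N$
$u = 0$ ($u = \left(-10\right) 0 \left(-2\right) 1 = 0 \left(-2\right) 1 = 0 \cdot 1 = 0$)
$u + \left(K 2 - 2\right) 32 = 0 + \left(\left(-6\right) 2 - 2\right) 32 = 0 + \left(-12 - 2\right) 32 = 0 - 448 = -448$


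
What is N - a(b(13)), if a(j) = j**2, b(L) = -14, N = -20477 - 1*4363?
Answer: -25036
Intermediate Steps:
N = -24840 (N = -20477 - 4363 = -24840)
N - a(b(13)) = -24840 - 1*(-14)**2 = -24840 - 1*196 = -24840 - 196 = -25036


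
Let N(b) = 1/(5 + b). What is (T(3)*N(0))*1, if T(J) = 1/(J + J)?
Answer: 1/30 ≈ 0.033333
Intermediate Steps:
T(J) = 1/(2*J)
(T(3)*N(0))*1 = (((½)/3)/(5 + 0))*1 = (((½)*(⅓))/5)*1 = ((⅙)*(⅕))*1 = (1/30)*1 = 1/30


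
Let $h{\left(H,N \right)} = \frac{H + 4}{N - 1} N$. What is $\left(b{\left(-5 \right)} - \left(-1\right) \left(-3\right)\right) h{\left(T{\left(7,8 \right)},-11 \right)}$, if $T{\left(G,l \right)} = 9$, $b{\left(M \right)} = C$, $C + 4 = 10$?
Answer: $\frac{143}{4} \approx 35.75$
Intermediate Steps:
$C = 6$ ($C = -4 + 10 = 6$)
$b{\left(M \right)} = 6$
$h{\left(H,N \right)} = \frac{N \left(4 + H\right)}{-1 + N}$ ($h{\left(H,N \right)} = \frac{4 + H}{-1 + N} N = \frac{N \left(4 + H\right)}{-1 + N}$)
$\left(b{\left(-5 \right)} - \left(-1\right) \left(-3\right)\right) h{\left(T{\left(7,8 \right)},-11 \right)} = \left(6 - \left(-1\right) \left(-3\right)\right) \left(- \frac{11 \left(4 + 9\right)}{-1 - 11}\right) = \left(6 - 3\right) \left(\left(-11\right) \frac{1}{-12} \cdot 13\right) = \left(6 - 3\right) \left(\left(-11\right) \left(- \frac{1}{12}\right) 13\right) = 3 \cdot \frac{143}{12} = \frac{143}{4}$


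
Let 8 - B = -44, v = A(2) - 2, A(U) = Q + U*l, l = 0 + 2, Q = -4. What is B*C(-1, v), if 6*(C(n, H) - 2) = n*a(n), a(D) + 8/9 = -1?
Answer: 3250/27 ≈ 120.37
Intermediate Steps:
a(D) = -17/9 (a(D) = -8/9 - 1 = -17/9)
l = 2
A(U) = -4 + 2*U (A(U) = -4 + U*2 = -4 + 2*U)
v = -2 (v = (-4 + 2*2) - 2 = (-4 + 4) - 2 = 0 - 2 = -2)
C(n, H) = 2 - 17*n/54 (C(n, H) = 2 + (n*(-17/9))/6 = 2 + (-17*n/9)/6 = 2 - 17*n/54)
B = 52 (B = 8 - 1*(-44) = 8 + 44 = 52)
B*C(-1, v) = 52*(2 - 17/54*(-1)) = 52*(2 + 17/54) = 52*(125/54) = 3250/27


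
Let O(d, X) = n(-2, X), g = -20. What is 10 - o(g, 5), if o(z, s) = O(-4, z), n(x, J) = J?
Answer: 30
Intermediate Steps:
O(d, X) = X
o(z, s) = z
10 - o(g, 5) = 10 - 1*(-20) = 10 + 20 = 30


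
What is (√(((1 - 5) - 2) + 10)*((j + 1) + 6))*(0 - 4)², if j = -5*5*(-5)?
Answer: 4224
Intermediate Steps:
j = 125 (j = -25*(-5) = 125)
(√(((1 - 5) - 2) + 10)*((j + 1) + 6))*(0 - 4)² = (√(((1 - 5) - 2) + 10)*((125 + 1) + 6))*(0 - 4)² = (√((-4 - 2) + 10)*(126 + 6))*(-4)² = (√(-6 + 10)*132)*16 = (√4*132)*16 = (2*132)*16 = 264*16 = 4224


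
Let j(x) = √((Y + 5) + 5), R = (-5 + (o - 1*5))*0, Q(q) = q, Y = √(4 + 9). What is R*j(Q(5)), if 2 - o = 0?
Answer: 0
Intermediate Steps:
o = 2 (o = 2 - 1*0 = 2 + 0 = 2)
Y = √13 ≈ 3.6056
R = 0 (R = (-5 + (2 - 1*5))*0 = (-5 + (2 - 5))*0 = (-5 - 3)*0 = -8*0 = 0)
j(x) = √(10 + √13) (j(x) = √((√13 + 5) + 5) = √((5 + √13) + 5) = √(10 + √13))
R*j(Q(5)) = 0*√(10 + √13) = 0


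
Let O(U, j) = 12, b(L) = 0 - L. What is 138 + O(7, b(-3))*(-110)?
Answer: -1182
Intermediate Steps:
b(L) = -L
138 + O(7, b(-3))*(-110) = 138 + 12*(-110) = 138 - 1320 = -1182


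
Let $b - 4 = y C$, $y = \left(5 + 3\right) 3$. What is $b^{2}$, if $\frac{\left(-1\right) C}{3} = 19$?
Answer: $1860496$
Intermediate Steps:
$C = -57$ ($C = \left(-3\right) 19 = -57$)
$y = 24$ ($y = 8 \cdot 3 = 24$)
$b = -1364$ ($b = 4 + 24 \left(-57\right) = 4 - 1368 = -1364$)
$b^{2} = \left(-1364\right)^{2} = 1860496$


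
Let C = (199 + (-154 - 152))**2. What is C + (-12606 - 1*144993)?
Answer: -146150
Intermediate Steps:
C = 11449 (C = (199 - 306)**2 = (-107)**2 = 11449)
C + (-12606 - 1*144993) = 11449 + (-12606 - 1*144993) = 11449 + (-12606 - 144993) = 11449 - 157599 = -146150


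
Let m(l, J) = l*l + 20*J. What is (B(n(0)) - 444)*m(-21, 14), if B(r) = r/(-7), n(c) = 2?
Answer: -320330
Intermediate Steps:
m(l, J) = l**2 + 20*J
B(r) = -r/7 (B(r) = r*(-1/7) = -r/7)
(B(n(0)) - 444)*m(-21, 14) = (-1/7*2 - 444)*((-21)**2 + 20*14) = (-2/7 - 444)*(441 + 280) = -3110/7*721 = -320330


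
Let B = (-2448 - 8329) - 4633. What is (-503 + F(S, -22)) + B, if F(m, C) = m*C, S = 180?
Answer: -19873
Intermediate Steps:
B = -15410 (B = -10777 - 4633 = -15410)
F(m, C) = C*m
(-503 + F(S, -22)) + B = (-503 - 22*180) - 15410 = (-503 - 3960) - 15410 = -4463 - 15410 = -19873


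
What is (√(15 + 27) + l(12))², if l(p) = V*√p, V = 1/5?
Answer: 1062/25 + 12*√14/5 ≈ 51.460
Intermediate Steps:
V = ⅕ ≈ 0.20000
l(p) = √p/5
(√(15 + 27) + l(12))² = (√(15 + 27) + √12/5)² = (√42 + (2*√3)/5)² = (√42 + 2*√3/5)²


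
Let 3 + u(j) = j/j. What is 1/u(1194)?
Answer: -½ ≈ -0.50000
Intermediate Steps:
u(j) = -2 (u(j) = -3 + j/j = -3 + 1 = -2)
1/u(1194) = 1/(-2) = -½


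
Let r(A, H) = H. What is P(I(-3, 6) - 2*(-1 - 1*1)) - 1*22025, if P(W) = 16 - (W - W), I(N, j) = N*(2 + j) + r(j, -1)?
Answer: -22009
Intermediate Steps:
I(N, j) = -1 + N*(2 + j) (I(N, j) = N*(2 + j) - 1 = -1 + N*(2 + j))
P(W) = 16 (P(W) = 16 - 1*0 = 16 + 0 = 16)
P(I(-3, 6) - 2*(-1 - 1*1)) - 1*22025 = 16 - 1*22025 = 16 - 22025 = -22009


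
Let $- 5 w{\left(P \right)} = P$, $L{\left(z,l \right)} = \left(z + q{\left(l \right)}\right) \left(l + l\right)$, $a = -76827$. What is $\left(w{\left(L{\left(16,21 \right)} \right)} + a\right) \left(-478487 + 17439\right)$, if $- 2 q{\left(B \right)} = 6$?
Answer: $\frac{177356405688}{5} \approx 3.5471 \cdot 10^{10}$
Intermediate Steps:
$q{\left(B \right)} = -3$ ($q{\left(B \right)} = \left(- \frac{1}{2}\right) 6 = -3$)
$L{\left(z,l \right)} = 2 l \left(-3 + z\right)$ ($L{\left(z,l \right)} = \left(z - 3\right) \left(l + l\right) = \left(-3 + z\right) 2 l = 2 l \left(-3 + z\right)$)
$w{\left(P \right)} = - \frac{P}{5}$
$\left(w{\left(L{\left(16,21 \right)} \right)} + a\right) \left(-478487 + 17439\right) = \left(- \frac{2 \cdot 21 \left(-3 + 16\right)}{5} - 76827\right) \left(-478487 + 17439\right) = \left(- \frac{2 \cdot 21 \cdot 13}{5} - 76827\right) \left(-461048\right) = \left(\left(- \frac{1}{5}\right) 546 - 76827\right) \left(-461048\right) = \left(- \frac{546}{5} - 76827\right) \left(-461048\right) = \left(- \frac{384681}{5}\right) \left(-461048\right) = \frac{177356405688}{5}$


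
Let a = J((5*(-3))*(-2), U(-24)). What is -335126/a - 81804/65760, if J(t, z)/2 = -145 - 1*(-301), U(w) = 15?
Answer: -229827173/213720 ≈ -1075.4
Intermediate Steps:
J(t, z) = 312 (J(t, z) = 2*(-145 - 1*(-301)) = 2*(-145 + 301) = 2*156 = 312)
a = 312
-335126/a - 81804/65760 = -335126/312 - 81804/65760 = -335126*1/312 - 81804*1/65760 = -167563/156 - 6817/5480 = -229827173/213720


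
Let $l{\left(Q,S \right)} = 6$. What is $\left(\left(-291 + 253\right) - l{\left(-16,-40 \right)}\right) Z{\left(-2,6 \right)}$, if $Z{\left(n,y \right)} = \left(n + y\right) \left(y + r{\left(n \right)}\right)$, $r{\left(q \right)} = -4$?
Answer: $-352$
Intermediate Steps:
$Z{\left(n,y \right)} = \left(-4 + y\right) \left(n + y\right)$ ($Z{\left(n,y \right)} = \left(n + y\right) \left(y - 4\right) = \left(n + y\right) \left(-4 + y\right) = \left(-4 + y\right) \left(n + y\right)$)
$\left(\left(-291 + 253\right) - l{\left(-16,-40 \right)}\right) Z{\left(-2,6 \right)} = \left(\left(-291 + 253\right) - 6\right) \left(6^{2} - -8 - 24 - 12\right) = \left(-38 - 6\right) \left(36 + 8 - 24 - 12\right) = \left(-44\right) 8 = -352$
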